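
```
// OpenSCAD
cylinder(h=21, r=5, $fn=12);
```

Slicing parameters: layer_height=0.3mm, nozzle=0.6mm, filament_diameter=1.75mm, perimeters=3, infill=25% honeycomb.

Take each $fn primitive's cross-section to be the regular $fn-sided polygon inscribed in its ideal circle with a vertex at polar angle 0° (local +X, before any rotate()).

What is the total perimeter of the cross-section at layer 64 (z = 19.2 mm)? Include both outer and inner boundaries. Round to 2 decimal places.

31.06 mm

At z = 19.2 mm: the r=5 cylinder gives a regular 12-gon of circumradius 5 (constant along its height) (perimeter = 2·12·5.000·sin(180°/12) = 31.06 mm). Overall, the cross-section is a single solid region. Total boundary length (outer) = 31.06 mm.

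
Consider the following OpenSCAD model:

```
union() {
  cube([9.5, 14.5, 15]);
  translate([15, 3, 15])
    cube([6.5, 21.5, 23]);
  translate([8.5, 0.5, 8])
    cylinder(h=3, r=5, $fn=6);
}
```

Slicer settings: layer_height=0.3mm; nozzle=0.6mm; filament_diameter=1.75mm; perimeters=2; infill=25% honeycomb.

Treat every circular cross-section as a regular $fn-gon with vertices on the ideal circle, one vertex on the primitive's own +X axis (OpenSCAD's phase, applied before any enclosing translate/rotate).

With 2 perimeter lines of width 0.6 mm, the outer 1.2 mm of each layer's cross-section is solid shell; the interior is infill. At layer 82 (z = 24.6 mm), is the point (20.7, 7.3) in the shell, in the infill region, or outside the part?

At z = 24.6 mm: the cube is absent (z outside [0, 15]); the cube at (15, 3) is present — its section is the full 6.5×21.5 rectangle; the cylinder at (8.5, 0.5) is not intersected at this z (z outside [8, 11]); Taking the union: only the 6.5×21.5 cube at (15, 3) is present, so the union is just that shape — 1 connected region. Overall, the cross-section is a single solid region. The nearest boundary edge runs (21.50, 3.00)→(21.50, 24.50); distance from the point to it = 0.80 mm. The point is inside the cross-section, 0.80 mm from the nearest boundary — within the 1.2 mm shell band (2 × 0.6).

shell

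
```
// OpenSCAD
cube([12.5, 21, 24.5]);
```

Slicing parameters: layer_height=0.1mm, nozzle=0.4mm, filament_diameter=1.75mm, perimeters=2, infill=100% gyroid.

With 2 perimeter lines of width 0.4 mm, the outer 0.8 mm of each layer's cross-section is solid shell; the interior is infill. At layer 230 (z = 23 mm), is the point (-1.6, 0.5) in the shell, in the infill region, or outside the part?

outside

At z = 23 mm: the 12.5×21 cube contributes its full rectangle. Overall, the cross-section is a single solid region. The nearest boundary edge runs (0.00, 21.00)→(0.00, 0.00); distance from the point to it = 1.60 mm. The point is not inside any of the regions above, so it lies outside the cross-section (1.60 mm from the nearest boundary).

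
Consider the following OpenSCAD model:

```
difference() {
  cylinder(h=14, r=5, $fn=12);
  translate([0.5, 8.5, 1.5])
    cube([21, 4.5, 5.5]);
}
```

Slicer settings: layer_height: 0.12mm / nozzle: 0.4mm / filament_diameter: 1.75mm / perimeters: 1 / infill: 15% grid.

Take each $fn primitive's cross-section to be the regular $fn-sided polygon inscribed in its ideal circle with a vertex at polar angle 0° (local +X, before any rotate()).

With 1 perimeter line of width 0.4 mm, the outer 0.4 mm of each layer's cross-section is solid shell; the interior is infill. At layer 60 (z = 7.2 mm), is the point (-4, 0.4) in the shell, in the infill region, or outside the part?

At z = 7.2 mm: the r=5 cylinder contributes a regular 12-gon of circumradius 5; the cube at (0.5, 8.5) is not intersected at this z (z outside [1.5, 7]); Subtracting the remaining from the first: none of the subtracted shapes is present at this height, so the r=5 cylinder is unchanged — 1 connected region. Overall, the cross-section is a single solid region. The nearest boundary edge runs (-4.33, 2.50)→(-5.00, 0.00); distance from the point to it = 0.86 mm. The point is inside the cross-section and 0.86 mm from the nearest boundary — more than the 0.4 mm shell width (1 × 0.4), so it's in the infill interior.

infill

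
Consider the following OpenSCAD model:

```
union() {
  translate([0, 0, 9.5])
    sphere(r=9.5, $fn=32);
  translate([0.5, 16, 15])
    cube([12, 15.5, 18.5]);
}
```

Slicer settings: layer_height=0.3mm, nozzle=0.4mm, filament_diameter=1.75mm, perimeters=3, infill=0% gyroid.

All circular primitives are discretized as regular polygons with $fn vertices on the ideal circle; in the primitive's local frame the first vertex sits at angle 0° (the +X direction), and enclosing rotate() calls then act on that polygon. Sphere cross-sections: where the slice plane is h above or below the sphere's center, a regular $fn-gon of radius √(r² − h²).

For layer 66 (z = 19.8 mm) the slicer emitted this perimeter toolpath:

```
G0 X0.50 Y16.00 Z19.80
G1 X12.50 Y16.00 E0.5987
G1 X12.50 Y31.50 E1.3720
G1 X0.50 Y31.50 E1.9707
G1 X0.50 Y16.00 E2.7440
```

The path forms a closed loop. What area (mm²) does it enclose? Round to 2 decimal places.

Apply the shoelace formula to the sequence of (X, Y) vertices; enclosed area = 186.00 mm².

186.00 mm²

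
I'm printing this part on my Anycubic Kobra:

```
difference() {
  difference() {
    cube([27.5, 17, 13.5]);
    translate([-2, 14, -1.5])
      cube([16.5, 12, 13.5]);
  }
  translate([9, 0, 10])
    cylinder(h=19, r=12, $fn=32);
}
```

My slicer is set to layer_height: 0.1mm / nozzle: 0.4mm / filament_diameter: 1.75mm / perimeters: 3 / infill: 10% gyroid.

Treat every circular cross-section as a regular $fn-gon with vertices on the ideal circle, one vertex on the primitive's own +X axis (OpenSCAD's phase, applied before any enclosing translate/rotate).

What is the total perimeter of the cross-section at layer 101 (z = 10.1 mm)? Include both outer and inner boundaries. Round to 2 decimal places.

89.18 mm

At z = 10.1 mm: the 27.5×17 cube contributes its full rectangle (perimeter 89.00 mm); the 16.5×12 cube at (-2, 14) contributes its full rectangle (perimeter 57.00 mm); Subtracting the remaining from the first: starting from the 27.5×17 cube, the 16.5×12 cube at (-2, 14) partially overlaps it — only the 43.50 mm² overlap (of its 198.00 mm²) is removed, clipping the outline — boundary = 89.00 mm; the cylinder at (9, 0): section is a regular 32-gon, circumradius r=12 (perimeter = 2·32·12.000·sin(180°/32) = 75.28 mm); Taking the first minus the rest: starting from that combined region, the r=12 cylinder at (9, 0) partially overlaps it — only the 208.76 mm² overlap (of its 449.49 mm²) is removed, clipping the outline — boundary = 89.18 mm. Overall, the cross-section is a single solid region. Total boundary length (outer) = 89.18 mm.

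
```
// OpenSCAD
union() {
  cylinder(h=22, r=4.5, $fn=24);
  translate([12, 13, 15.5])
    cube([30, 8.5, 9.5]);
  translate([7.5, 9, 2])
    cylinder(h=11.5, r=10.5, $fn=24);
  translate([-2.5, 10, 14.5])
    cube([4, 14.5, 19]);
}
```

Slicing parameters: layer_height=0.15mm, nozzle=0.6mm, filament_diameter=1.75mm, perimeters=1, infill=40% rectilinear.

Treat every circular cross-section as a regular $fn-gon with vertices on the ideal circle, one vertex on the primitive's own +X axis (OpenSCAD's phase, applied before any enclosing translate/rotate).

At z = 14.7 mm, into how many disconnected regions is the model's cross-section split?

At z = 14.7 mm: the r=4.5 cylinder gives a regular 24-gon of circumradius 4.5 (constant along its height); the cube at (12, 13) is absent (z outside [15.5, 25]); the cylinder at (7.5, 9) does not reach this height (z outside [2, 13.5]); the cube at (-2.5, 10) is present — its section is the full 4×14.5 rectangle; Combining (union): the 2 present regions are separate (no shared area or edge), so areas and boundary lengths simply add and each stays a separate island — 2 connected regions. The result has 2 disconnected regions.

2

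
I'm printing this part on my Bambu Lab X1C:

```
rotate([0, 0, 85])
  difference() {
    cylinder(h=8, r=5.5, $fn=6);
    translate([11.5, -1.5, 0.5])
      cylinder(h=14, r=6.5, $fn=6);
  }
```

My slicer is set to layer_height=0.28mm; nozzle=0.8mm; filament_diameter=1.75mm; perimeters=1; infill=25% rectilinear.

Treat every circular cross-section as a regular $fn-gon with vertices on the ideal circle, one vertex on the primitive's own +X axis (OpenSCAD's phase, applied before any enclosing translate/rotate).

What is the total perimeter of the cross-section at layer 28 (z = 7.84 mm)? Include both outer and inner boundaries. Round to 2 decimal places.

At z = 7.84 mm: the r=5.5 cylinder gives a regular 6-gon of circumradius 5.5 (constant along its height) (perimeter = 2·6·5.500·sin(180°/6) = 33.00 mm); the r=6.5 cylinder at (11.5, -1.5) gives a regular 6-gon of circumradius 6.5 (constant along its height) (perimeter = 2·6·6.500·sin(180°/6) = 39.00 mm); Taking the first minus the rest: starting from the r=5.5 cylinder, the r=6.5 cylinder at (11.5, -1.5) misses the remaining region (no effect) — boundary = 33.00 mm; (rotated 85° about Z; rotation is an isometry so areas/perimeters/island counts are preserved). Overall, the cross-section is a single solid region. Total boundary length (outer) = 33.00 mm.

33.00 mm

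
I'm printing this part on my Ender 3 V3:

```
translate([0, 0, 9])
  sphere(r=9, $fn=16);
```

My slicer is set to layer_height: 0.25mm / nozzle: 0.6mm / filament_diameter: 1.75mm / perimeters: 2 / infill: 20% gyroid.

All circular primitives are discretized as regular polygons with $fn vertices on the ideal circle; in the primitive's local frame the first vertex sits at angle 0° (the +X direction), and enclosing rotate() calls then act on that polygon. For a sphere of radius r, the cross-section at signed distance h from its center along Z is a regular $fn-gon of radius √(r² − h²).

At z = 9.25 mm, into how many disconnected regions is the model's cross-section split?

1

At z = 9.25 mm: the r=9 sphere slices to a regular 16-gon of circumradius 8.997 (√(r²−h²) with h=0.25 from center). The result has 1 disconnected region.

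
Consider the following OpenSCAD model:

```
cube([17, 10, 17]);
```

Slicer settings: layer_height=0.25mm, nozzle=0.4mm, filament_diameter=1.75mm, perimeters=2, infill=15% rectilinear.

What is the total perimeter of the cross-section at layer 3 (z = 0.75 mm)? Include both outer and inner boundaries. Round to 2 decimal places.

54.00 mm

At z = 0.75 mm: the cube (footprint 17×10) is included at this height (perimeter 54.00 mm). Overall, the cross-section is a single solid region. Total boundary length (outer) = 54.00 mm.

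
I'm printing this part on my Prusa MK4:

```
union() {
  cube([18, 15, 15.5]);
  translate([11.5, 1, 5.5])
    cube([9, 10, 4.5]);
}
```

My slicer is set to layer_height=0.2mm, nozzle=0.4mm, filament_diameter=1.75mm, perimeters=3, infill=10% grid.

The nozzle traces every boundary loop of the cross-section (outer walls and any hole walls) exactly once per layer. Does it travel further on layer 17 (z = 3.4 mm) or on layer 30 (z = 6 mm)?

Layer 17 (z = 3.4): the cube (footprint 18×15) is included at this height (perimeter 66.00 mm); the cube at (11.5, 1) does not reach this height (z outside [5.5, 10]); Merging all regions: only the 18×15 cube is present, so the union is just that shape — boundary = 66.00 mm. So its perimeter = 66.00 mm. Layer 30 (z = 6): the cube (footprint 18×15) is included at this height (perimeter 66.00 mm); the cube at (11.5, 1) is present — its section is the full 9×10 rectangle (perimeter 38.00 mm); Merging all regions: the regions partially overlap (shared area 65.00 mm²), so the edge portions inside another operand are dropped and the merged outline is re-measured after clipping — boundary = 71.00 mm. So its perimeter = 71.00 mm. Layer 30 is larger (71.00 vs 66.00 mm).

layer 30 (z = 6 mm)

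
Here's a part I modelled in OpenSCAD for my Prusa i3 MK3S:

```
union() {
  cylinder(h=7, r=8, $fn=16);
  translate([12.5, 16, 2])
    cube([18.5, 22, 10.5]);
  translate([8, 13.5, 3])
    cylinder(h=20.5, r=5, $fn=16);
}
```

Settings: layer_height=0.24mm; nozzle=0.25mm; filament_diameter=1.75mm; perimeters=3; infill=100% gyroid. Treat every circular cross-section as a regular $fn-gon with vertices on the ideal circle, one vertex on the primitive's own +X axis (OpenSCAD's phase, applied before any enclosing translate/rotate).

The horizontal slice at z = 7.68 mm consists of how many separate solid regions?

At z = 7.68 mm: the cylinder is not intersected at this z (z outside [0, 7]); the cube at (12.5, 16) (footprint 18.5×22) is included at this height; the cylinder at (8, 13.5): section is a regular 16-gon, circumradius r=5; Merging all regions: the 2 present regions are separate (no shared area or edge), so areas and boundary lengths simply add and each stays a separate island — 2 connected regions. The result has 2 disconnected regions.

2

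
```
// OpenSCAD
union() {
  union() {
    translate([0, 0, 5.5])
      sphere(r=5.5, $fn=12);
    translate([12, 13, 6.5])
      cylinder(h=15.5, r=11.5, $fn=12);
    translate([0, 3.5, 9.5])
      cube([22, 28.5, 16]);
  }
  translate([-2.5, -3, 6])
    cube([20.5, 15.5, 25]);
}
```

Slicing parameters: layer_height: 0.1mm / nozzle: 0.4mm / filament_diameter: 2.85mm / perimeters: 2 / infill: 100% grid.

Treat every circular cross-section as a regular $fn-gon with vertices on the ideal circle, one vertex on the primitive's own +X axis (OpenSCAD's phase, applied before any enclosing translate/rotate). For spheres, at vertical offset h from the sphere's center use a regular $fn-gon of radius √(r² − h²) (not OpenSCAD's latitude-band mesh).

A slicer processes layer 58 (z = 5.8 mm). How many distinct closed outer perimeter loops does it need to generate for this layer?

1

At z = 5.8 mm: the r=5.5 sphere slices to a regular 12-gon of circumradius 5.492 (√(r²−h²) with h=0.3 from center); the cylinder at (12, 13) does not reach this height (z outside [6.5, 22]); the cube at (0, 3.5) is absent (z outside [9.5, 25.5]); Merging all regions: only the r=5.5 sphere is present, so the union is just that shape — 1 connected region; the cube at (-2.5, -3) is absent (z outside [6, 31]); Merging all regions: only the result so far is present, so the union is just that shape — 1 connected region. The result has 1 disconnected region.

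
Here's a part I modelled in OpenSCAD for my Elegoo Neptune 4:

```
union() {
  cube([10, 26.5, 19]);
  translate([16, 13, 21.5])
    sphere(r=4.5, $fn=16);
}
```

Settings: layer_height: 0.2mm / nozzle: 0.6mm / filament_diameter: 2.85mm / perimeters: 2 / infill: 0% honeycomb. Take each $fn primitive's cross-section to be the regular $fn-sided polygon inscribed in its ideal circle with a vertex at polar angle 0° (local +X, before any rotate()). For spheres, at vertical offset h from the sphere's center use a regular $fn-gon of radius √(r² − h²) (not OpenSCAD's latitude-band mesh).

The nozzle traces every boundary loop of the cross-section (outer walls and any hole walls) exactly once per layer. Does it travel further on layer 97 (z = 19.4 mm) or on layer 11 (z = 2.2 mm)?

Layer 97 (z = 19.4): the cube is not intersected at this z (z outside [0, 19]); the r=4.5 sphere at (16, 13) slices to a regular 16-gon of circumradius 3.980 (√(r²−h²) with h=2.1 from center) (perimeter = 2·16·3.980·sin(180°/16) = 24.85 mm); Combining (union): only the r=4.5 sphere at (16, 13) is present, so the union is just that shape — boundary = 24.85 mm. So its perimeter = 24.85 mm. Layer 11 (z = 2.2): the 10×26.5 cube contributes its full rectangle (perimeter 73.00 mm); the sphere at (16, 13) does not reach this height (|z−center|=19.300 > r=4.5); Taking the union: only the 10×26.5 cube is present, so the union is just that shape — boundary = 73.00 mm. So its perimeter = 73.00 mm. Layer 11 is larger (73.00 vs 24.85 mm).

layer 11 (z = 2.2 mm)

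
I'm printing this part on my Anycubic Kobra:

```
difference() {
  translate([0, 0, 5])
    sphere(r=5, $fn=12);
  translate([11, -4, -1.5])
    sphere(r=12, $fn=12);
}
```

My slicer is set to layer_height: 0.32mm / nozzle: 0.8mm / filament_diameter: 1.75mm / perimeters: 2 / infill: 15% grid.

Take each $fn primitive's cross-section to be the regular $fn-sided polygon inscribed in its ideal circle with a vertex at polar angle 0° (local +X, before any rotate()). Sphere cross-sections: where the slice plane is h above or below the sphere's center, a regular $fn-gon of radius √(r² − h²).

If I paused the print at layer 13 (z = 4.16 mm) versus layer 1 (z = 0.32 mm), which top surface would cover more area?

layer 13 (z = 4.16 mm)

Layer 13 (z = 4.16): the r=5 sphere slices to a regular 12-gon of circumradius 4.929 (√(r²−h²) with h=0.84 from center) (area = (12/2)·4.929²·sin(360°/12) = 72.88 mm²); the r=12 sphere at (11, -4) slices to a regular 12-gon of circumradius 10.581 (√(r²−h²) with h=5.66 from center) (area = (12/2)·10.581²·sin(360°/12) = 335.89 mm²); Subtracting the remaining from the first: starting from the r=5 sphere (72.88 mm²), the r=12 sphere at (11, -4) partially overlaps it — only the 20.69 mm² overlap (of its 335.89 mm²) is removed, clipping the outline — area = 52.19 mm². So its area = 52.19 mm². Layer 1 (z = 0.32): the r=5 sphere slices to a regular 12-gon of circumradius 1.760 (√(r²−h²) with h=4.68 from center) (area = (12/2)·1.760²·sin(360°/12) = 9.29 mm²); the r=12 sphere at (11, -4) slices to a regular 12-gon of circumradius 11.861 (√(r²−h²) with h=1.82 from center) (area = (12/2)·11.861²·sin(360°/12) = 422.06 mm²); After the difference (first − rest): starting from the r=5 sphere (9.29 mm²), the r=12 sphere at (11, -4) partially overlaps it — only the 3.95 mm² overlap (of its 422.06 mm²) is removed, clipping the outline — area = 5.34 mm². So its area = 5.34 mm². Layer 13 is larger (52.19 vs 5.34 mm²).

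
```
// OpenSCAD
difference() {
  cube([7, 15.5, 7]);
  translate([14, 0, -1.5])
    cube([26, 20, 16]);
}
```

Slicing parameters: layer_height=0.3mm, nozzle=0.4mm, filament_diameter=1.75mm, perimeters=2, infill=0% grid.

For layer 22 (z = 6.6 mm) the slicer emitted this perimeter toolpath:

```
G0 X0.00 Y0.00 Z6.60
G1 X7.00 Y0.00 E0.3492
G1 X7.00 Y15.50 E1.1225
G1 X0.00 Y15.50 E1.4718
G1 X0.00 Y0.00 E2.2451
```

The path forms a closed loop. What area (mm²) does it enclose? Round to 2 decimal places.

108.50 mm²

Apply the shoelace formula to the sequence of (X, Y) vertices; enclosed area = 108.50 mm².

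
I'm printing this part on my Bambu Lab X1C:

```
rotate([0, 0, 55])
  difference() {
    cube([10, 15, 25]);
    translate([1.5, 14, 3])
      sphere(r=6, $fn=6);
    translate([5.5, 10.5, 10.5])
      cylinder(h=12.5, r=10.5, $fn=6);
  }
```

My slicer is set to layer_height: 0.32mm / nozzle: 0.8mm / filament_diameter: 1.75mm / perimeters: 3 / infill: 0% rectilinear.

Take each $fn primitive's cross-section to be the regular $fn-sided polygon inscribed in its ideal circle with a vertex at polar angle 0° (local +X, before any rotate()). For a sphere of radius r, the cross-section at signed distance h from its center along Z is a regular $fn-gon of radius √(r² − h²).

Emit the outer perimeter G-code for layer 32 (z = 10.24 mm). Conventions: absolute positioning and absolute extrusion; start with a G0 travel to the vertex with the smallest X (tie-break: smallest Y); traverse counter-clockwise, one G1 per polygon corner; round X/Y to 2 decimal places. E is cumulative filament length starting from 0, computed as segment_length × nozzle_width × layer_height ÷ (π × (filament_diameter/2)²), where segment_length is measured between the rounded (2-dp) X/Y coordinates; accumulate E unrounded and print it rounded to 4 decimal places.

At z = 10.24 mm: the 10×15 cube contributes its full rectangle; the sphere at (1.5, 14) does not reach this height (|z−center|=7.240 > r=6); the cylinder at (5.5, 10.5) does not reach this height (z outside [10.5, 23]); Taking the first minus the rest: none of the subtracted shapes is present at this height, so the 10×15 cube is unchanged — 1 connected region; (whole slice rotated 55° about Z — lengths, areas and connectivity unchanged). The outline is a single polygon with 4 vertices. Extrusion per mm of travel: 0.8 × 0.32 / (π × 0.875²) = 0.106432. Accumulating E over each segment gives final E = 5.3234.

G0 X-12.29 Y8.60 Z10.24
G1 X0.00 Y0.00 E1.5965
G1 X5.74 Y8.19 E2.6610
G1 X-6.55 Y16.80 E4.2581
G1 X-12.29 Y8.60 E5.3234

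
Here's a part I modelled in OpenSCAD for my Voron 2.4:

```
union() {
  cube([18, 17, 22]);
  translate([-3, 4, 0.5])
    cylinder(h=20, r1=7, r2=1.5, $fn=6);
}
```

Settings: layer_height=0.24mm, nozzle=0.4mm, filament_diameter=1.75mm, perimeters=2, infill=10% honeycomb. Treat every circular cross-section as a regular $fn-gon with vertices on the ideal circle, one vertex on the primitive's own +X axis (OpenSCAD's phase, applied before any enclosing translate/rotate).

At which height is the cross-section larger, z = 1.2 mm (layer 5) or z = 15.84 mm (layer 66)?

layer 5 (z = 1.2 mm)

Layer 5 (z = 1.2): the cube (footprint 18×17) is included at this height (area 306.00 mm²); the cone at (-3, 4) (r1=7→r2=1.5) has section circumradius 6.808 here — a regular 6-gon (area = (6/2)·6.808²·sin(360°/6) = 120.40 mm²); Merging all regions: the regions partially overlap — summed areas 426.40 mm² minus the doubly-counted overlap 23.02 mm² gives 403.38 mm² — area = 403.38 mm². So its area = 403.38 mm². Layer 66 (z = 15.84): the 18×17 cube contributes its full rectangle (area 306.00 mm²); the cone at (-3, 4) contributes a regular 6-gon of circumradius 2.782 (interpolated between r1=7 and r2=1.5 at t=0.767) (area = (6/2)·2.782²·sin(360°/6) = 20.10 mm²); Combining (union): the 2 present regions are separate (no shared area or edge), so areas and boundary lengths simply add and each stays a separate island — area = 326.10 mm². So its area = 326.10 mm². Layer 5 is larger (403.38 vs 326.10 mm²).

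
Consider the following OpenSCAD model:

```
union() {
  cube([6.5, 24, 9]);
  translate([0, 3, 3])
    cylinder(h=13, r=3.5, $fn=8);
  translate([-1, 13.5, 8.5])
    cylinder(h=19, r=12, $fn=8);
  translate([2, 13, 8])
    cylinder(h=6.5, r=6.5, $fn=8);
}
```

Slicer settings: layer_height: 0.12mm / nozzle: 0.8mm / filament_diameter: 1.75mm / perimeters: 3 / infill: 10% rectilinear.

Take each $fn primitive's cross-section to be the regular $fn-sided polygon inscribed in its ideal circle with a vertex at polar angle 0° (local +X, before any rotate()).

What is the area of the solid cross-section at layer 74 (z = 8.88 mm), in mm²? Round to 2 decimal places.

436.87 mm²

At z = 8.88 mm: the 6.5×24 cube contributes its full rectangle (area 156.00 mm²); the r=3.5 cylinder at (0, 3) gives a regular 8-gon of circumradius 3.5 (constant along its height) (area = (8/2)·3.500²·sin(360°/8) = 34.65 mm²); the r=12 cylinder at (-1, 13.5) gives a regular 8-gon of circumradius 12 (constant along its height) (area = (8/2)·12.000²·sin(360°/8) = 407.29 mm²); the cylinder at (2, 13): section is a regular 8-gon, circumradius r=6.5 (area = (8/2)·6.500²·sin(360°/8) = 119.50 mm²); Combining (union): the regions partially overlap — summed areas 717.44 mm² minus the doubly-counted overlap 280.57 mm² gives 436.87 mm² — area = 436.87 mm². Overall, the cross-section is a single solid region. Net area = 436.87 mm².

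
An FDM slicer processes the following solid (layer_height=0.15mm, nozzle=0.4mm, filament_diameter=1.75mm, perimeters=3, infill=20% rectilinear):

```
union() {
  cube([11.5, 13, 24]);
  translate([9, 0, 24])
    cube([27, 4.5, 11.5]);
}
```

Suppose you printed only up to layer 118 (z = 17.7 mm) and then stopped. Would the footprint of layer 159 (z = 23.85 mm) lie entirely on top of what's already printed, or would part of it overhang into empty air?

Compare the two slices. At z = 17.7: the cube (footprint 11.5×13) is included at this height (area 149.50 mm²); the cube at (9, 0) is absent (z outside [24, 35.5]); Taking the union: only the 11.5×13 cube is present, so the union is just that shape — area = 149.50 mm². At z = 23.85: the cube (footprint 11.5×13) is included at this height (area 149.50 mm²); the cube at (9, 0) is not intersected at this z (z outside [24, 35.5]); Taking the union: only the 11.5×13 cube is present, so the union is just that shape — area = 149.50 mm². Checking containment: the cross-section at z = 23.85 is a subset of the cross-section at z = 17.7.

entirely on top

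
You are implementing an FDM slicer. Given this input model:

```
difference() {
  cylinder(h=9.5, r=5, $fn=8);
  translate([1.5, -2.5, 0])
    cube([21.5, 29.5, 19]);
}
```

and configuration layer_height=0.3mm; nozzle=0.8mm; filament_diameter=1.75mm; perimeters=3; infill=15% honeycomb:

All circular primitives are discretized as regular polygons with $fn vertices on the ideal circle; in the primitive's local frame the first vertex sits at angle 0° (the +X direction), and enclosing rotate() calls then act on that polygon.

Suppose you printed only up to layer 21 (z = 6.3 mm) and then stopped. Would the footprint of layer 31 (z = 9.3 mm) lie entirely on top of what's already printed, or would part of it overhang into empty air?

Compare the two slices. At z = 6.3: the r=5 cylinder gives a regular 8-gon of circumradius 5 (constant along its height) (area = (8/2)·5.000²·sin(360°/8) = 70.71 mm²); the cube at (1.5, -2.5) (footprint 21.5×29.5) is included at this height (area 634.25 mm²); After the difference (first − rest): starting from the r=5 cylinder (70.71 mm²), the 21.5×29.5 cube at (1.5, -2.5) partially overlaps it — only the 18.10 mm² overlap (of its 634.25 mm²) is removed, clipping the outline — area = 52.61 mm². At z = 9.3: the r=5 cylinder contributes a regular 8-gon of circumradius 5 (area = (8/2)·5.000²·sin(360°/8) = 70.71 mm²); the cube at (1.5, -2.5) (footprint 21.5×29.5) is included at this height (area 634.25 mm²); Subtracting the remaining from the first: starting from the r=5 cylinder (70.71 mm²), the 21.5×29.5 cube at (1.5, -2.5) partially overlaps it — only the 18.10 mm² overlap (of its 634.25 mm²) is removed, clipping the outline — area = 52.61 mm². Checking containment: the cross-section at z = 9.3 is a subset of the cross-section at z = 6.3.

entirely on top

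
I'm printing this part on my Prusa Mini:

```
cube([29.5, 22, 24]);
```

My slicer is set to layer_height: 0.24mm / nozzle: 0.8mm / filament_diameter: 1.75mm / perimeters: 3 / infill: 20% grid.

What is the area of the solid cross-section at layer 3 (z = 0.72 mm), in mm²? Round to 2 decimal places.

At z = 0.72 mm: the cube (footprint 29.5×22) is included at this height (area 649.00 mm²). Overall, the cross-section is a single solid region. Net area = 649.00 mm².

649.00 mm²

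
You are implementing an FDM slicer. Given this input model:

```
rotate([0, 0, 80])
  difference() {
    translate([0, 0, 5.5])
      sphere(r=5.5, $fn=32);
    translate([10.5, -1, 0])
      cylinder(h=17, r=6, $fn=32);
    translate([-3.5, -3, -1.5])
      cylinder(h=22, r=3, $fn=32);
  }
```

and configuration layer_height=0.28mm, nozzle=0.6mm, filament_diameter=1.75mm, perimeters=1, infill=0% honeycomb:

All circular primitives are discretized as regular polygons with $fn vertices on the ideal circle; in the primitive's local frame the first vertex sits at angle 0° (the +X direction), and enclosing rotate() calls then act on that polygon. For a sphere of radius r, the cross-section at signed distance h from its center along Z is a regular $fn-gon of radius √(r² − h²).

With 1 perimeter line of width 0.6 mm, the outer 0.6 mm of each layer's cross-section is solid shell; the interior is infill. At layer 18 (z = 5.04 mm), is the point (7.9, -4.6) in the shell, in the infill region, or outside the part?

outside

At z = 5.04 mm: the r=5.5 sphere contributes a regular 32-gon of circumradius √(5.5²−0.46²) = 5.481; the cylinder at (10.5, -1): section is a regular 32-gon, circumradius r=6; the cylinder at (-3.5, -3): section is a regular 32-gon, circumradius r=3; Subtracting the remaining from the first: starting from the r=5.5 sphere, the r=6 cylinder at (10.5, -1) partially overlaps it — only the 2.67 mm² overlap (of its 112.37 mm²) is removed, clipping the outline; the r=3 cylinder at (-3.5, -3) partially overlaps it — only the 17.44 mm² overlap (of its 28.09 mm²) is removed, clipping the outline — 1 connected region; (whole slice rotated 80° about Z — lengths, areas and connectivity unchanged). Overall, the cross-section is a single solid region. Undo the 80° rotation: the query point maps to (-3.158, -8.579) in the un-rotated model frame. The nearest boundary edge runs (-1.07, -5.38)→(-1.52, -5.24); distance from the point to it = 3.72 mm. The point is not inside any of the regions above, so it lies outside the cross-section (3.72 mm from the nearest boundary).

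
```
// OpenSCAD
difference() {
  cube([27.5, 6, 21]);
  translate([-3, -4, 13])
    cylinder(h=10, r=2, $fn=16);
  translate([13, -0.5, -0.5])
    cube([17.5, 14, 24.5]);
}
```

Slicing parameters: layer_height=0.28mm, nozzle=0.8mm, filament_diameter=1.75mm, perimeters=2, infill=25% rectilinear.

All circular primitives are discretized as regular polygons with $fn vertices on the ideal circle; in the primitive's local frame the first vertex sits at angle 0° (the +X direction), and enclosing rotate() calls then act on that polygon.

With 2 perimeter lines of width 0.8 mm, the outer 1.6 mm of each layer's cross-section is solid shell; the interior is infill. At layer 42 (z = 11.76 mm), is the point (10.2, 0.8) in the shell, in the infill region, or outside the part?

At z = 11.76 mm: the cube is present — its section is the full 27.5×6 rectangle; the cylinder at (-3, -4) is not intersected at this z (z outside [13, 23]); the cube at (13, -0.5) is present — its section is the full 17.5×14 rectangle; Taking the first minus the rest: starting from the 27.5×6 cube, the 17.5×14 cube at (13, -0.5) partially overlaps it — only the 87.00 mm² overlap (of its 245.00 mm²) is removed, clipping the outline — 1 connected region. Overall, the cross-section is a single solid region. The nearest boundary edge runs (13.00, 0.00)→(0.00, 0.00); distance from the point to it = 0.80 mm. The point is inside the cross-section, 0.80 mm from the nearest boundary — within the 1.6 mm shell band (2 × 0.8).

shell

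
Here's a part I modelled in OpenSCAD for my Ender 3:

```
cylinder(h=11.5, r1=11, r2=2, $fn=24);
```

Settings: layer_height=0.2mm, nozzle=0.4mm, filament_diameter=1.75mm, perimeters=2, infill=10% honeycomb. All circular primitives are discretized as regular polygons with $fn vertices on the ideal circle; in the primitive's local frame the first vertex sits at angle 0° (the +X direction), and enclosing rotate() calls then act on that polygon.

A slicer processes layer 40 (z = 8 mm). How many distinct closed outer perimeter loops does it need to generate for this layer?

1

At z = 8 mm: the cone contributes a regular 24-gon of circumradius 4.739 (interpolated between r1=11 and r2=2 at t=0.696). The result has 1 disconnected region.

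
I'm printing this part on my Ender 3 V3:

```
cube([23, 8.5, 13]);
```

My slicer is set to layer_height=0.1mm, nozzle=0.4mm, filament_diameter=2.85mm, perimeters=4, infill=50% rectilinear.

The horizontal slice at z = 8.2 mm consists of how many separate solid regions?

At z = 8.2 mm: the 23×8.5 cube contributes its full rectangle. The result has 1 disconnected region.

1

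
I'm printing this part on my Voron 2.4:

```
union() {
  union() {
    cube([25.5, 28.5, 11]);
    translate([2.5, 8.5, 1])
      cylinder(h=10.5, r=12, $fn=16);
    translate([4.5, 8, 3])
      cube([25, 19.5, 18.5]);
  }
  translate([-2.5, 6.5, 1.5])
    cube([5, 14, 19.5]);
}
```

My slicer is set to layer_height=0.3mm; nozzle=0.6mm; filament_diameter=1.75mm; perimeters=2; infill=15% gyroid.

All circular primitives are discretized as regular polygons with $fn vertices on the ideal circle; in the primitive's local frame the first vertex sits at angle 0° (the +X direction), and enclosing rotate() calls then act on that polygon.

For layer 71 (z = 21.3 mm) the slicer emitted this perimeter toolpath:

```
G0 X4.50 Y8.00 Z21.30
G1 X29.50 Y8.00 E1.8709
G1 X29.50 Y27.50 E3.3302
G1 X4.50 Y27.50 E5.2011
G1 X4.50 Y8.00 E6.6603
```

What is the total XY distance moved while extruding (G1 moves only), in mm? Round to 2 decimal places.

Sum the Euclidean lengths of each G1 segment: total = 89.00 mm.

89.00 mm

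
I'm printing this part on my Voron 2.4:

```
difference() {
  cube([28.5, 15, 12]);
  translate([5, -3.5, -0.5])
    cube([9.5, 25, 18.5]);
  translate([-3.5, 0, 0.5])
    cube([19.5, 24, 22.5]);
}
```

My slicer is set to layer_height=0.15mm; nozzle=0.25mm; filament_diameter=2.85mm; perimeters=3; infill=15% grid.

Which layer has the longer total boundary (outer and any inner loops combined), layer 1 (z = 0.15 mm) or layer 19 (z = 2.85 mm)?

Layer 1 (z = 0.15): the cube (footprint 28.5×15) is included at this height (perimeter 87.00 mm); the cube at (5, -3.5) is present — its section is the full 9.5×25 rectangle (perimeter 69.00 mm); the cube at (-3.5, 0) does not reach this height (z outside [0.5, 23]); Subtracting the remaining from the first: starting from the 28.5×15 cube, the 9.5×25 cube at (5, -3.5) partially overlaps it — only the 142.50 mm² overlap (of its 237.50 mm²) is removed, clipping the outline — boundary = 98.00 mm. So its perimeter = 98.00 mm. Layer 19 (z = 2.85): the 28.5×15 cube contributes its full rectangle (perimeter 87.00 mm); the 9.5×25 cube at (5, -3.5) contributes its full rectangle (perimeter 69.00 mm); the cube at (-3.5, 0) (footprint 19.5×24) is included at this height (perimeter 87.00 mm); After the difference (first − rest): starting from the 28.5×15 cube, the 9.5×25 cube at (5, -3.5) partially overlaps it — only the 142.50 mm² overlap (of its 237.50 mm²) is removed, clipping the outline; the 19.5×24 cube at (-3.5, 0) partially overlaps it — only the 97.50 mm² overlap (of its 468.00 mm²) is removed, clipping the outline — boundary = 55.00 mm. So its perimeter = 55.00 mm. Layer 1 is larger (98.00 vs 55.00 mm).

layer 1 (z = 0.15 mm)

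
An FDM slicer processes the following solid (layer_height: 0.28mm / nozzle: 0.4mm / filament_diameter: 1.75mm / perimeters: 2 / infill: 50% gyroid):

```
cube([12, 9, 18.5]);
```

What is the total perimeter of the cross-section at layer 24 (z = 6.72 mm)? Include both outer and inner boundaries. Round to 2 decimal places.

42.00 mm

At z = 6.72 mm: the 12×9 cube contributes its full rectangle (perimeter 42.00 mm). Overall, the cross-section is a single solid region. Total boundary length (outer) = 42.00 mm.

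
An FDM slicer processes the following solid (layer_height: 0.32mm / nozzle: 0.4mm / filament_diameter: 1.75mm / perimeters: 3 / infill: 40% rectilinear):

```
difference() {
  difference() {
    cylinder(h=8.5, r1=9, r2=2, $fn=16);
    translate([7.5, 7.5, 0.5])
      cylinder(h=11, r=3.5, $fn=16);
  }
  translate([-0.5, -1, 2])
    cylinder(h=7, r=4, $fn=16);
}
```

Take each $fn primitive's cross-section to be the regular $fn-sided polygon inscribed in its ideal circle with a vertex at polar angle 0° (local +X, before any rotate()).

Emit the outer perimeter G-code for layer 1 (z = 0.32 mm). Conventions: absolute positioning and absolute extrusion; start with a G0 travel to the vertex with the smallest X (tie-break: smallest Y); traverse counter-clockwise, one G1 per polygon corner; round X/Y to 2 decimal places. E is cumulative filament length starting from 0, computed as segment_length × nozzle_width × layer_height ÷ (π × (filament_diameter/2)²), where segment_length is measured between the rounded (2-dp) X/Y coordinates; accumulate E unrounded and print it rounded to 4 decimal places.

At z = 0.32 mm: the cone contributes a regular 16-gon of circumradius 8.736 (interpolated between r1=9 and r2=2 at t=0.038); the cylinder at (7.5, 7.5) does not reach this height (z outside [0.5, 11.5]); After the difference (first − rest): none of the subtracted shapes is present at this height, so the cone is unchanged — 1 connected region; the cylinder at (-0.5, -1) does not reach this height (z outside [2, 9]); After the difference (first − rest): none of the subtracted shapes is present at this height, so the result so far is unchanged — 1 connected region. The outline is a single polygon with 16 vertices. Extrusion per mm of travel: 0.4 × 0.32 / (π × 0.875²) = 0.053216. Accumulating E over each segment gives final E = 2.9026.

G0 X-8.74 Y0.00 Z0.32
G1 X-8.07 Y-3.34 E0.1813
G1 X-6.18 Y-6.18 E0.3628
G1 X-3.34 Y-8.07 E0.5444
G1 X0.00 Y-8.74 E0.7257
G1 X3.34 Y-8.07 E0.9069
G1 X6.18 Y-6.18 E1.0885
G1 X8.07 Y-3.34 E1.2700
G1 X8.74 Y0.00 E1.4513
G1 X8.07 Y3.34 E1.6326
G1 X6.18 Y6.18 E1.8141
G1 X3.34 Y8.07 E1.9957
G1 X0.00 Y8.74 E2.1770
G1 X-3.34 Y8.07 E2.3582
G1 X-6.18 Y6.18 E2.5398
G1 X-8.07 Y3.34 E2.7213
G1 X-8.74 Y0.00 E2.9026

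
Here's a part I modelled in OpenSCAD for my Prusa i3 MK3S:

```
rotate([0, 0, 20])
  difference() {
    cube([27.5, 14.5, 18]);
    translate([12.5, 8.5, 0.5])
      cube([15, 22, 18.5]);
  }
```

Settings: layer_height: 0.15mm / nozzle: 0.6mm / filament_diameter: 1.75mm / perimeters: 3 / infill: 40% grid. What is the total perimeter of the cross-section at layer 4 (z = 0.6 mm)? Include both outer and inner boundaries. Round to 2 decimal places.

84.00 mm

At z = 0.6 mm: the cube is present — its section is the full 27.5×14.5 rectangle (perimeter 84.00 mm); the 15×22 cube at (12.5, 8.5) contributes its full rectangle (perimeter 74.00 mm); Subtracting the remaining from the first: starting from the 27.5×14.5 cube, the 15×22 cube at (12.5, 8.5) partially overlaps it — only the 90.00 mm² overlap (of its 330.00 mm²) is removed, clipping the outline — boundary = 84.00 mm; (whole slice rotated 20° about Z — lengths, areas and connectivity unchanged). Overall, the cross-section is a single solid region. Total boundary length (outer) = 84.00 mm.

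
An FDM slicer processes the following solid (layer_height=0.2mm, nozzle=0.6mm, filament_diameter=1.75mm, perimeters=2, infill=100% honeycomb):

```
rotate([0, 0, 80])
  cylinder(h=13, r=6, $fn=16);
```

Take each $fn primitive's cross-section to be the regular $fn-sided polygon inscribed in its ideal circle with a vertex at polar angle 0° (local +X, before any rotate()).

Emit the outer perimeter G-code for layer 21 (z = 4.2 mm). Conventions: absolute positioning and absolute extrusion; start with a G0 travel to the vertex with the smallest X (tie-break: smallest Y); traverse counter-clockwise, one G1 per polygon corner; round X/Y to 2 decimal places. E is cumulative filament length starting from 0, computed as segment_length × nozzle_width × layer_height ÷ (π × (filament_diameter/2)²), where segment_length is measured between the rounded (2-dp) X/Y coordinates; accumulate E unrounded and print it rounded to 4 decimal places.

G0 X-5.91 Y1.04 Z4.20
G1 X-5.86 Y-1.30 E0.1168
G1 X-4.91 Y-3.44 E0.2336
G1 X-3.22 Y-5.06 E0.3504
G1 X-1.04 Y-5.91 E0.4671
G1 X1.30 Y-5.86 E0.5839
G1 X3.44 Y-4.91 E0.7007
G1 X5.06 Y-3.22 E0.8175
G1 X5.91 Y-1.04 E0.9342
G1 X5.86 Y1.30 E1.0510
G1 X4.91 Y3.44 E1.1678
G1 X3.22 Y5.06 E1.2846
G1 X1.04 Y5.91 E1.4013
G1 X-1.30 Y5.86 E1.5181
G1 X-3.44 Y4.91 E1.6349
G1 X-5.06 Y3.22 E1.7517
G1 X-5.91 Y1.04 E1.8685

At z = 4.2 mm: the r=6 cylinder contributes a regular 16-gon of circumradius 6; (whole slice rotated 80° about Z — lengths, areas and connectivity unchanged). The outline is a single polygon with 16 vertices. Extrusion per mm of travel: 0.6 × 0.2 / (π × 0.875²) = 0.049890. Accumulating E over each segment gives final E = 1.8685.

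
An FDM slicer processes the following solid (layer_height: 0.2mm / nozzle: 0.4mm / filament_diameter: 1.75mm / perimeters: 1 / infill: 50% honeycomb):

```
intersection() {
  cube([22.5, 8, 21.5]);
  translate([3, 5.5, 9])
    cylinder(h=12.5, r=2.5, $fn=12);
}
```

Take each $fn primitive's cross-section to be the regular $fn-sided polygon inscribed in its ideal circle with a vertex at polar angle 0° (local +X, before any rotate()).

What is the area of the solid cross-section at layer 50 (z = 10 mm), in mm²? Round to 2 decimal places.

18.75 mm²

At z = 10 mm: the cube (footprint 22.5×8) is included at this height (area 180.00 mm²); the cylinder at (3, 5.5): section is a regular 12-gon, circumradius r=2.5 (area = (12/2)·2.500²·sin(360°/12) = 18.75 mm²); Keeping only the common overlap: the r=2.5 cylinder at (3, 5.5) lies inside the 22.5×8 cube, so the common part is the r=2.5 cylinder at (3, 5.5) itself — area = 18.75 mm². Overall, the cross-section is a single solid region. Net area = 18.75 mm².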